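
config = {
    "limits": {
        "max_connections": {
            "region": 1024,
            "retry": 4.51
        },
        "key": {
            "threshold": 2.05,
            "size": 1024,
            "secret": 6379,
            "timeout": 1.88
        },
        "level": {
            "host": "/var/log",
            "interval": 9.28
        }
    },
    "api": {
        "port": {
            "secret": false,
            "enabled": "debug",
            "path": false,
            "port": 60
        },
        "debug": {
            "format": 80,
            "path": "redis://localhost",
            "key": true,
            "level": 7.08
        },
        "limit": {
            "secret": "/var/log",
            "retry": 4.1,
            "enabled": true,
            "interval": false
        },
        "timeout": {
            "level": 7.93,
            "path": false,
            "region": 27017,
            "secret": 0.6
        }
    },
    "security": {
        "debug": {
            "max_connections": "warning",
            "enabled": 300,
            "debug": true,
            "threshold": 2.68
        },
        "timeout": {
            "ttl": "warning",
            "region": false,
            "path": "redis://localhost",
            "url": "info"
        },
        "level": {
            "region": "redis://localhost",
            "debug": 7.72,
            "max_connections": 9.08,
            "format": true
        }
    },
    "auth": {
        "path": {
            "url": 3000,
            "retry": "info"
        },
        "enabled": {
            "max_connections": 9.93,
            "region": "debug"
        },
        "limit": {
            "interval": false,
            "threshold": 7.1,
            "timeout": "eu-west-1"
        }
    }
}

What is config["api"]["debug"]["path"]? "redis://localhost"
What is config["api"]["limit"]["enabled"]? True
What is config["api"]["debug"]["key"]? True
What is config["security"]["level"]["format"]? True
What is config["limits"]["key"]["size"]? 1024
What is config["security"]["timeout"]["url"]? "info"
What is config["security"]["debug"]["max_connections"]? "warning"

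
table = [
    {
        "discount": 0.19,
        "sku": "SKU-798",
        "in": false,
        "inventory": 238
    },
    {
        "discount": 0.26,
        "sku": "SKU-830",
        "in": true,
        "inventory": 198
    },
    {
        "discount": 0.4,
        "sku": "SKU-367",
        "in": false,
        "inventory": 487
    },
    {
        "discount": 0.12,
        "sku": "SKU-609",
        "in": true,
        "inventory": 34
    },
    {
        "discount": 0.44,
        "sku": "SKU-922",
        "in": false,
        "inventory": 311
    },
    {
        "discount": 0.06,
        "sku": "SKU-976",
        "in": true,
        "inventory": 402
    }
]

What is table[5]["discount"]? 0.06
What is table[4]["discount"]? 0.44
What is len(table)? 6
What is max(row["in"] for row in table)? True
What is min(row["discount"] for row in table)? 0.06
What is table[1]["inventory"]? 198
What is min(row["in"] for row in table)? False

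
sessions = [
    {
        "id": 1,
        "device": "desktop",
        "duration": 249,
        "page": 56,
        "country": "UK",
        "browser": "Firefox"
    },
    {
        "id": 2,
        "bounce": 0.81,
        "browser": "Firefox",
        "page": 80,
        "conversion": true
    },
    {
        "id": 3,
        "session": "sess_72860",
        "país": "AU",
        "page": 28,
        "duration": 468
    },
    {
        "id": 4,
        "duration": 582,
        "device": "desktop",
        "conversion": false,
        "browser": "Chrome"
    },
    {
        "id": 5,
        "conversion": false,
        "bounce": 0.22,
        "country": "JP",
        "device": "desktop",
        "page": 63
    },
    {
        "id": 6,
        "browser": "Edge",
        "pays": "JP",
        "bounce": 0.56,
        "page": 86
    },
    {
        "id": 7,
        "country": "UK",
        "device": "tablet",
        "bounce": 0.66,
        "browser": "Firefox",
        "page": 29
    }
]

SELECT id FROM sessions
[1, 2, 3, 4, 5, 6, 7]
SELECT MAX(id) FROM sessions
7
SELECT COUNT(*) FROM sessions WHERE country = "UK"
2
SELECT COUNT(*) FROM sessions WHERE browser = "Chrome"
1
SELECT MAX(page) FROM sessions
86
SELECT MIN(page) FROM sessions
28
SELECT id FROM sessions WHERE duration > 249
[3, 4]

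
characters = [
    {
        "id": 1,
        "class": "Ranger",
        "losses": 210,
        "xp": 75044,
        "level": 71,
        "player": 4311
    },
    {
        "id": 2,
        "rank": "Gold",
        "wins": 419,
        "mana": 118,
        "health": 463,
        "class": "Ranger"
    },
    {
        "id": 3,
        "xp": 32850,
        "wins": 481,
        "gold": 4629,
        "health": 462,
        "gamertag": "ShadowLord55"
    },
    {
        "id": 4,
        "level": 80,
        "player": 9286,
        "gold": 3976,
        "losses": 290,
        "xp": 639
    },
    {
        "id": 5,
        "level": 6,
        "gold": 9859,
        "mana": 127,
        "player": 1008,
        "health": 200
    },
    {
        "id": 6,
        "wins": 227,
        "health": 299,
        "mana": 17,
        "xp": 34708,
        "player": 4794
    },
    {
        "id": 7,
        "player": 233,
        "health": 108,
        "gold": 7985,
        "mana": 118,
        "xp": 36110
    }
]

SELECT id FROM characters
[1, 2, 3, 4, 5, 6, 7]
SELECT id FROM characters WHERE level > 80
[]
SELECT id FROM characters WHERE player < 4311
[5, 7]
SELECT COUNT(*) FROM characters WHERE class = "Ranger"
2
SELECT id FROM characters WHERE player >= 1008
[1, 4, 5, 6]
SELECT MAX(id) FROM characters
7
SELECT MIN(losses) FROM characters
210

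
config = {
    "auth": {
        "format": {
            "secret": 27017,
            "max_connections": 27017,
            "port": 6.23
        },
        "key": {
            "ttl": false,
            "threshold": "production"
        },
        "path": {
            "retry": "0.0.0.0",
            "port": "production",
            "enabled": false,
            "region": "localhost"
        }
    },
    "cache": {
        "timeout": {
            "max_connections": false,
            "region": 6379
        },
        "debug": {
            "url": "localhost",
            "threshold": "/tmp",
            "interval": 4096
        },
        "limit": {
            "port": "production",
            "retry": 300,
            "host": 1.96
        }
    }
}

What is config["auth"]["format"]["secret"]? 27017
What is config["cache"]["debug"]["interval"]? 4096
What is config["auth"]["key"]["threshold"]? "production"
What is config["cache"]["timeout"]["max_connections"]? False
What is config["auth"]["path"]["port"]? "production"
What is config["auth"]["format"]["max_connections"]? 27017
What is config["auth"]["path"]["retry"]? "0.0.0.0"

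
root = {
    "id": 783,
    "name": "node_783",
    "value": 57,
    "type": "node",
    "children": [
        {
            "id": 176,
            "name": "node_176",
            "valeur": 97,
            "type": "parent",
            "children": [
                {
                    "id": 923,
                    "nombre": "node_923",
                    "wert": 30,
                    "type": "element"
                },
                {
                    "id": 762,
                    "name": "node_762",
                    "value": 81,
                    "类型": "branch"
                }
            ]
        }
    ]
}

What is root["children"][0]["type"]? "parent"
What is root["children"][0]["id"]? 176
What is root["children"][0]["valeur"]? 97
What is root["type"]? "node"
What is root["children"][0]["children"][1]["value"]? 81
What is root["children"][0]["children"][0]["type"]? "element"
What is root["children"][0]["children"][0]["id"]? 923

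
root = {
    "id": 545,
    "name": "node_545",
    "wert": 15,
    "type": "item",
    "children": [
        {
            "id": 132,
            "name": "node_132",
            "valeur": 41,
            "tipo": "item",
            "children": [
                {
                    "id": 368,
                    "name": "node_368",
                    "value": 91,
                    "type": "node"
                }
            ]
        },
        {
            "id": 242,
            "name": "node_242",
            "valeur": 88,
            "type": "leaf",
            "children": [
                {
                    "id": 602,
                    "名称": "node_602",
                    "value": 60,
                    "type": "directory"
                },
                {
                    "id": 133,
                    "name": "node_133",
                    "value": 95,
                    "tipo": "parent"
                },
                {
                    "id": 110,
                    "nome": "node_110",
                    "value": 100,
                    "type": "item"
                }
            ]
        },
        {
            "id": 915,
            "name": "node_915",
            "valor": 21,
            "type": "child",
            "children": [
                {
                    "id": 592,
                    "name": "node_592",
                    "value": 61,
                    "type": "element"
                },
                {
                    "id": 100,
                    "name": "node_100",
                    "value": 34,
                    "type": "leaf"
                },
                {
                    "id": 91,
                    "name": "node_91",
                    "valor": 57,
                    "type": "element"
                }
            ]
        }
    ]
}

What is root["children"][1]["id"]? 242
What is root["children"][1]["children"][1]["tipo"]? "parent"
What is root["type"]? "item"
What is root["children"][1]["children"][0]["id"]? 602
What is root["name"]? "node_545"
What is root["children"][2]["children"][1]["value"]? 34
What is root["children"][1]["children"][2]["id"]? 110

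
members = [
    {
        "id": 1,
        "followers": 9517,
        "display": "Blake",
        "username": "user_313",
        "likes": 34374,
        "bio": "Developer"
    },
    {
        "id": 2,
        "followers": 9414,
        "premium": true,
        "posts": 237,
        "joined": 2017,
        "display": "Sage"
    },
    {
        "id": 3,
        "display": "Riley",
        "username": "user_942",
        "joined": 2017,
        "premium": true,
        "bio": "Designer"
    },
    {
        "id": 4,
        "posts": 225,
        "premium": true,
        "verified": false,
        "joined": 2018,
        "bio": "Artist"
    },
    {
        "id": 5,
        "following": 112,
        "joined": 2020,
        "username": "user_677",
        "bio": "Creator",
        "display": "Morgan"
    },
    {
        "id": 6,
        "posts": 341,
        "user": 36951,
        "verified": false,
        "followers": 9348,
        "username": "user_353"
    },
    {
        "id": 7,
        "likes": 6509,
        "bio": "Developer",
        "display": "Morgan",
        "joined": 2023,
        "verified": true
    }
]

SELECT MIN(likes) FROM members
6509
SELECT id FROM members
[1, 2, 3, 4, 5, 6, 7]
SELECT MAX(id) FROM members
7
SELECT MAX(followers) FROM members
9517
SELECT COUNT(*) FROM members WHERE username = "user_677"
1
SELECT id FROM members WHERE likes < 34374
[7]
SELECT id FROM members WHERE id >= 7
[7]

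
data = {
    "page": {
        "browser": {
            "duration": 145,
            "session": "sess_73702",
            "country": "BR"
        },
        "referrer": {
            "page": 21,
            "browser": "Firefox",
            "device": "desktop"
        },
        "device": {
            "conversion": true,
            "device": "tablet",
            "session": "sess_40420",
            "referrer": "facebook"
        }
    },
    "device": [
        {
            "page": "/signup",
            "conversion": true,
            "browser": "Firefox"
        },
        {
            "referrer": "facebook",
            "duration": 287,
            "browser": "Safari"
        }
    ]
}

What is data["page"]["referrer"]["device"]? "desktop"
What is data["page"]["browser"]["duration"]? 145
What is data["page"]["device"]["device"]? "tablet"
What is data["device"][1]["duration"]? 287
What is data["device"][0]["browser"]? "Firefox"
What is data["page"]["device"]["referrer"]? "facebook"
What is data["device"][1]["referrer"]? "facebook"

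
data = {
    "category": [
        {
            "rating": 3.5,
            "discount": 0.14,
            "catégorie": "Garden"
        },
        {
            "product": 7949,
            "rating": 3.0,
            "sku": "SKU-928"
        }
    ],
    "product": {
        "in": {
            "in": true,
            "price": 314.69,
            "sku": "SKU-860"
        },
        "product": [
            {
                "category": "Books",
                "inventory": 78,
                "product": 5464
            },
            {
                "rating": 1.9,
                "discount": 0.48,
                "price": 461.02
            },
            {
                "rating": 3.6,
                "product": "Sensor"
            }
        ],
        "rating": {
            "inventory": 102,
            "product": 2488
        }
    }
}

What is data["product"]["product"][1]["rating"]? 1.9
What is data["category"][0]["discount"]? 0.14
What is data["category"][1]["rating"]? 3.0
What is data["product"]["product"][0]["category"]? "Books"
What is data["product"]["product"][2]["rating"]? 3.6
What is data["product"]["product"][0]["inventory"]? 78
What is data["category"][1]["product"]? 7949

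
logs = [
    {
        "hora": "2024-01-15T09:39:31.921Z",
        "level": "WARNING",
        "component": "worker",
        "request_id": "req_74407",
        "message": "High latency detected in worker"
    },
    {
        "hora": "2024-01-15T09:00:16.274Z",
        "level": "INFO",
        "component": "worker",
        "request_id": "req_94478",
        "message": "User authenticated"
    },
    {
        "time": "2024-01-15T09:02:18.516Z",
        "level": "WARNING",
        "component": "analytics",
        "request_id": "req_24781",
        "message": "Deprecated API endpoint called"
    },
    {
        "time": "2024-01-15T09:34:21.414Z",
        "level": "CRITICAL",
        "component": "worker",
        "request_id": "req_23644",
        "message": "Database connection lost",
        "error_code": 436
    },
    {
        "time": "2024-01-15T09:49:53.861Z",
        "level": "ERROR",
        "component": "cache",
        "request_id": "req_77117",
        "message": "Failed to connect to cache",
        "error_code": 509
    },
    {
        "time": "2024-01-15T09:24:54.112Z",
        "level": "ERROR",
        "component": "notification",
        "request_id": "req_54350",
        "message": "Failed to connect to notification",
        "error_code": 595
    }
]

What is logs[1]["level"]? "INFO"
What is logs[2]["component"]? "analytics"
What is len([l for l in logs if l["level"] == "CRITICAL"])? 1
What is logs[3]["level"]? "CRITICAL"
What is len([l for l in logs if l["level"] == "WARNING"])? 2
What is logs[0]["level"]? "WARNING"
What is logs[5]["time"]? "2024-01-15T09:24:54.112Z"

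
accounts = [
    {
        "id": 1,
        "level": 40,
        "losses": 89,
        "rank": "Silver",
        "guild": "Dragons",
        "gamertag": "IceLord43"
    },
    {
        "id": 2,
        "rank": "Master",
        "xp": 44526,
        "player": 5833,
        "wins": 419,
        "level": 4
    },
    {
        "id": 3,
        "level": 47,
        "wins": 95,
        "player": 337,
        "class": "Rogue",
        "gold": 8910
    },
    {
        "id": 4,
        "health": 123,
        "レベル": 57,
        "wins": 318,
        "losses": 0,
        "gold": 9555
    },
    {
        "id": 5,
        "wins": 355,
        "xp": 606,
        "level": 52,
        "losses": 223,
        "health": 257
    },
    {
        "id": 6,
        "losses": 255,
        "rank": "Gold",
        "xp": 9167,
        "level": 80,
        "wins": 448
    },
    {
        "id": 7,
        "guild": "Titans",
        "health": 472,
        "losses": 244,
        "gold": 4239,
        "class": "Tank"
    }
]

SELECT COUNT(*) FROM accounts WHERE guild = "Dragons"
1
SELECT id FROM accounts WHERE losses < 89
[4]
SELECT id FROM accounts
[1, 2, 3, 4, 5, 6, 7]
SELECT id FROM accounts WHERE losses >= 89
[1, 5, 6, 7]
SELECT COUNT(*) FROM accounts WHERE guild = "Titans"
1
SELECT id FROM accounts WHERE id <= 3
[1, 2, 3]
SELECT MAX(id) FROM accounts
7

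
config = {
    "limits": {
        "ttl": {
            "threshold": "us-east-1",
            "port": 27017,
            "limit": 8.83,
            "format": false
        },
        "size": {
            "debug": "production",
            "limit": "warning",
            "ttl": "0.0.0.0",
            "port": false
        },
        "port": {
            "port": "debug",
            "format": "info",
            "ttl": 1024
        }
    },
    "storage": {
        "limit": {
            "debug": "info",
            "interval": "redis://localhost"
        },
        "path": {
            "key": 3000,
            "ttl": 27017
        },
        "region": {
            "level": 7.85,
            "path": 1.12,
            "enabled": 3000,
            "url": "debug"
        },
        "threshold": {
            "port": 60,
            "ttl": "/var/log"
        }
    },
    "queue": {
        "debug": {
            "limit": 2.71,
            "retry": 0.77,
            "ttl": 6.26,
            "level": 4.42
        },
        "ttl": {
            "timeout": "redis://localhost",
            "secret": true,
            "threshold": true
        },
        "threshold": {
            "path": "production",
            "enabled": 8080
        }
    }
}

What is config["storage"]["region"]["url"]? "debug"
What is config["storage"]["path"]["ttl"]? 27017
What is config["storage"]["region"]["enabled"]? 3000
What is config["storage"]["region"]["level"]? 7.85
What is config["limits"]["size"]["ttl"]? "0.0.0.0"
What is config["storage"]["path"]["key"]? 3000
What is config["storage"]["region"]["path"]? 1.12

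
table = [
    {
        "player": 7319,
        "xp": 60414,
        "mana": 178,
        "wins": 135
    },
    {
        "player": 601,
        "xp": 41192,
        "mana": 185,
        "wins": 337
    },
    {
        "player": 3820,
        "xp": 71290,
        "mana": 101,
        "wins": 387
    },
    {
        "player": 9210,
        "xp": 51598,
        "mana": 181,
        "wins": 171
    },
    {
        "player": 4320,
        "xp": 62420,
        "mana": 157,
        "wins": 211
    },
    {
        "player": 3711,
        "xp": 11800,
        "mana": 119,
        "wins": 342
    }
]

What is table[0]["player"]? 7319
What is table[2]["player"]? 3820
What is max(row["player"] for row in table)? 9210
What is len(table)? 6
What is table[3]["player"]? 9210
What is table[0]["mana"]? 178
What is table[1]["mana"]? 185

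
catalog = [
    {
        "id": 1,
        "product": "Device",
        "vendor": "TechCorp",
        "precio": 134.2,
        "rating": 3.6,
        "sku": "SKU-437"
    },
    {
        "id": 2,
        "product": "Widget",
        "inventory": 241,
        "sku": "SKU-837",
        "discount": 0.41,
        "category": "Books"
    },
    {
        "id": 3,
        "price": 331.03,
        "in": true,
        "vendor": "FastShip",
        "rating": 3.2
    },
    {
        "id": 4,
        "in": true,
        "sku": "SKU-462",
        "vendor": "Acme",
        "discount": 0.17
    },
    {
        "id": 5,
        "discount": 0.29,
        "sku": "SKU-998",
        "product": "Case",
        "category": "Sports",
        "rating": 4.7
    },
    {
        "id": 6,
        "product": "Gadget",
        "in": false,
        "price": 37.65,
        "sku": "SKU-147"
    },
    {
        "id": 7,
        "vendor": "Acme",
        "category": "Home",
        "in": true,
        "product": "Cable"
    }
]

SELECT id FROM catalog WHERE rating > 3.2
[1, 5]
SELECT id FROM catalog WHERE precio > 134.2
[]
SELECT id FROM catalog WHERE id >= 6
[6, 7]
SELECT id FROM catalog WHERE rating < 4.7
[1, 3]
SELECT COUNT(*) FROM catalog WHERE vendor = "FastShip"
1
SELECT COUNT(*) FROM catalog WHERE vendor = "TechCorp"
1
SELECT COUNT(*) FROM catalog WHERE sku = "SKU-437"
1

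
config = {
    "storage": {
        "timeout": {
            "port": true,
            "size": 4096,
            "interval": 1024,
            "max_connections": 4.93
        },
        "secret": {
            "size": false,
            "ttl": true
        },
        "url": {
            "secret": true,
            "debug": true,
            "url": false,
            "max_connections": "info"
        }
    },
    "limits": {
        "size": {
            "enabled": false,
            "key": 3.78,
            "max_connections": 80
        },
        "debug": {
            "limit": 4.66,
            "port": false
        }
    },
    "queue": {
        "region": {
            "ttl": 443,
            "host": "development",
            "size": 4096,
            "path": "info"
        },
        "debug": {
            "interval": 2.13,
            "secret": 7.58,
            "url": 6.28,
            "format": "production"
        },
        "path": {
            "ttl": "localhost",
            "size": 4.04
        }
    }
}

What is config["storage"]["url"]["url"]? False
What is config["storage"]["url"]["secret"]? True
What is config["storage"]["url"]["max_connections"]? "info"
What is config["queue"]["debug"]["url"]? 6.28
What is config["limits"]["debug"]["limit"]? 4.66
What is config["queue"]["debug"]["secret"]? 7.58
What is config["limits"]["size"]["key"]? 3.78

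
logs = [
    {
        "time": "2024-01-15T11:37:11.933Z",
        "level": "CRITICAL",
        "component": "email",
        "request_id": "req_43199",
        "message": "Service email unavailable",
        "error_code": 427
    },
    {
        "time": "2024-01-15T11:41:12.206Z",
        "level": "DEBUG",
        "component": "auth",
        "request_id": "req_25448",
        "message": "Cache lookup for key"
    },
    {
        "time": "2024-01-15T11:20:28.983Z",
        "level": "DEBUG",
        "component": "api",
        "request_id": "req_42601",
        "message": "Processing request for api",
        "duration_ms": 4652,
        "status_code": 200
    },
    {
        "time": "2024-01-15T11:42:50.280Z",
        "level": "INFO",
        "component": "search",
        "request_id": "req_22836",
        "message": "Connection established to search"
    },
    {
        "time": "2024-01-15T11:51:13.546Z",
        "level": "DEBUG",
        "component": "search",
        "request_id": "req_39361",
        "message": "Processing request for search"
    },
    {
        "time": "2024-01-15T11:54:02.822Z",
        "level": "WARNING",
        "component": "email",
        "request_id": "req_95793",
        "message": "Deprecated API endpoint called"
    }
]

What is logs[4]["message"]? "Processing request for search"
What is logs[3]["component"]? "search"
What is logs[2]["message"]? "Processing request for api"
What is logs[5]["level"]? "WARNING"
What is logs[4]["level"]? "DEBUG"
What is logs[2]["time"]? "2024-01-15T11:20:28.983Z"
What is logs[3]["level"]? "INFO"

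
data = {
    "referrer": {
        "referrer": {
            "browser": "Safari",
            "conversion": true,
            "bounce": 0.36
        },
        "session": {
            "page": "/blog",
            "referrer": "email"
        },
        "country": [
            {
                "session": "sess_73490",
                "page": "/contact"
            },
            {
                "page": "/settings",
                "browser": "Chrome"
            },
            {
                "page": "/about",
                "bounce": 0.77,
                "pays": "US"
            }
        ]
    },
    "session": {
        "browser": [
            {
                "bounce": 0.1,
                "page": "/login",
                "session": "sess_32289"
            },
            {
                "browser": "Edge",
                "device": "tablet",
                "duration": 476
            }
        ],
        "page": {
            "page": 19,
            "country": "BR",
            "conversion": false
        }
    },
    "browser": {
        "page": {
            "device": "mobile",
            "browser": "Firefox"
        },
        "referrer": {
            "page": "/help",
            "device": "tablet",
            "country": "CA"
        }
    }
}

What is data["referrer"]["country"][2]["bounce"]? 0.77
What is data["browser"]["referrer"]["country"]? "CA"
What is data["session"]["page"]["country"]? "BR"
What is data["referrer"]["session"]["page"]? "/blog"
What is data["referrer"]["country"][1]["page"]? "/settings"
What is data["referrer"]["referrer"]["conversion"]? True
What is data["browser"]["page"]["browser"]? "Firefox"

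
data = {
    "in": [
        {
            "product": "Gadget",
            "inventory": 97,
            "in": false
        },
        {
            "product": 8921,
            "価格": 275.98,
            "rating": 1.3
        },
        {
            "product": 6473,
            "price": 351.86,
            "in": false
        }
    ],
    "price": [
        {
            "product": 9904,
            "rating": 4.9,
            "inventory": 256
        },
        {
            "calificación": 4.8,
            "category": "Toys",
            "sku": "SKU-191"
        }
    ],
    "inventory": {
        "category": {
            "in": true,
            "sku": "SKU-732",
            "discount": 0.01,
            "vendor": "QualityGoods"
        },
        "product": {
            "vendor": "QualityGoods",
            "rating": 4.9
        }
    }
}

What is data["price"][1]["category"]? "Toys"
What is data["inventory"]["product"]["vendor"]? "QualityGoods"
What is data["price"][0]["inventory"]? 256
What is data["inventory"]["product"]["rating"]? 4.9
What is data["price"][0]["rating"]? 4.9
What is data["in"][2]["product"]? 6473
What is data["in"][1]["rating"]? 1.3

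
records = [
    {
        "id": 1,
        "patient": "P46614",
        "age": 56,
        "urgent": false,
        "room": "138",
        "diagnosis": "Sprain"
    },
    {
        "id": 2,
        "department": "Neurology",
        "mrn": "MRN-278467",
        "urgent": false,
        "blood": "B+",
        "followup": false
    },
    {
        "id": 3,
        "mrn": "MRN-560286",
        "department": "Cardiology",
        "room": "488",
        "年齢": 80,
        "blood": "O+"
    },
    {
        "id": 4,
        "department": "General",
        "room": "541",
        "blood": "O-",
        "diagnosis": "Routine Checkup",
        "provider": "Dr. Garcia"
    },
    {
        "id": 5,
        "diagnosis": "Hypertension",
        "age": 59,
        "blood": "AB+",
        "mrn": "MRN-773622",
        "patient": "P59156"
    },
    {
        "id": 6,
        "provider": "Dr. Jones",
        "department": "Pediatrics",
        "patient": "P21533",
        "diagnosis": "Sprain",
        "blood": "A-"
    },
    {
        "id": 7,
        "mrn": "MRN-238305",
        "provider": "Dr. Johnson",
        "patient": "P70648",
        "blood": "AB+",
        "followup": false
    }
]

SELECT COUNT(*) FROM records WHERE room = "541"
1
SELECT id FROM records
[1, 2, 3, 4, 5, 6, 7]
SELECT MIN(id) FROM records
1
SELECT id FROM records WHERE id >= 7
[7]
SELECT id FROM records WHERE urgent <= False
[1, 2]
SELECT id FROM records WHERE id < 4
[1, 2, 3]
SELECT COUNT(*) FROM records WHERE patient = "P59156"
1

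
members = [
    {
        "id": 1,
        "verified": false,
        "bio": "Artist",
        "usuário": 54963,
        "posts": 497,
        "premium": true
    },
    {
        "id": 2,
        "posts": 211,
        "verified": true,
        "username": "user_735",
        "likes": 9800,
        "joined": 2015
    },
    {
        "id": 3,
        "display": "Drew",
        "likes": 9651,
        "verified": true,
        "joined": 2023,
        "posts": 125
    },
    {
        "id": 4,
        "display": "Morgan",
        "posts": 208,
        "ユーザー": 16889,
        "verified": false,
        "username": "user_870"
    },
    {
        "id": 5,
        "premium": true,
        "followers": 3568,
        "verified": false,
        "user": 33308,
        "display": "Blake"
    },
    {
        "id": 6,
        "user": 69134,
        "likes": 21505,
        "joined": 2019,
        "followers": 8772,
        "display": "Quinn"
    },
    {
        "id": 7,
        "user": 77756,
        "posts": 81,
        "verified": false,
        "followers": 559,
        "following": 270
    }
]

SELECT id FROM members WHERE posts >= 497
[1]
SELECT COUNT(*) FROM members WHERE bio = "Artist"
1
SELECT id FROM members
[1, 2, 3, 4, 5, 6, 7]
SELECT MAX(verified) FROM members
True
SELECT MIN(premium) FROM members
True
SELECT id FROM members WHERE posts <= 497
[1, 2, 3, 4, 7]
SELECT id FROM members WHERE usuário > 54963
[]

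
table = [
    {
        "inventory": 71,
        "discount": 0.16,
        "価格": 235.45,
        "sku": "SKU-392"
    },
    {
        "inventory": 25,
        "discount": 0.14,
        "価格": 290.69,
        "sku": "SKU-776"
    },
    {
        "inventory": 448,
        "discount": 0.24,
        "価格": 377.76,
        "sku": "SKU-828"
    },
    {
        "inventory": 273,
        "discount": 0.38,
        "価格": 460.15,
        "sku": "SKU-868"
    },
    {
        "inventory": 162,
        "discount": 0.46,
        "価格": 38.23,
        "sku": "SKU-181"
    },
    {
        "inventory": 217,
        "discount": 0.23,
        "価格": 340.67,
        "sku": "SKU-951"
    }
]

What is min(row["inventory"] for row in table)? 25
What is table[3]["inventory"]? 273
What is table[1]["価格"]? 290.69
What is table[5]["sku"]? "SKU-951"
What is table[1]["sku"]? "SKU-776"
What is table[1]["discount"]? 0.14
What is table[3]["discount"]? 0.38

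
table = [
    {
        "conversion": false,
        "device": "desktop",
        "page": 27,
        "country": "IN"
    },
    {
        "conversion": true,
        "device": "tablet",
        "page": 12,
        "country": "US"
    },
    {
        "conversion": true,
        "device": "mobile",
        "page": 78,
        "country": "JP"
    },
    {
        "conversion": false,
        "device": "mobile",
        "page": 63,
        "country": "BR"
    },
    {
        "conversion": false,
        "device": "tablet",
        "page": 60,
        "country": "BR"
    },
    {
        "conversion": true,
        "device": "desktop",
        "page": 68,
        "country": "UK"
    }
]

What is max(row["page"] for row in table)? 78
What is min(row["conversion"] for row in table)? False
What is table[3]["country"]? "BR"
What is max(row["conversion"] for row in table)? True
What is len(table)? 6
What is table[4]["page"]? 60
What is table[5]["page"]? 68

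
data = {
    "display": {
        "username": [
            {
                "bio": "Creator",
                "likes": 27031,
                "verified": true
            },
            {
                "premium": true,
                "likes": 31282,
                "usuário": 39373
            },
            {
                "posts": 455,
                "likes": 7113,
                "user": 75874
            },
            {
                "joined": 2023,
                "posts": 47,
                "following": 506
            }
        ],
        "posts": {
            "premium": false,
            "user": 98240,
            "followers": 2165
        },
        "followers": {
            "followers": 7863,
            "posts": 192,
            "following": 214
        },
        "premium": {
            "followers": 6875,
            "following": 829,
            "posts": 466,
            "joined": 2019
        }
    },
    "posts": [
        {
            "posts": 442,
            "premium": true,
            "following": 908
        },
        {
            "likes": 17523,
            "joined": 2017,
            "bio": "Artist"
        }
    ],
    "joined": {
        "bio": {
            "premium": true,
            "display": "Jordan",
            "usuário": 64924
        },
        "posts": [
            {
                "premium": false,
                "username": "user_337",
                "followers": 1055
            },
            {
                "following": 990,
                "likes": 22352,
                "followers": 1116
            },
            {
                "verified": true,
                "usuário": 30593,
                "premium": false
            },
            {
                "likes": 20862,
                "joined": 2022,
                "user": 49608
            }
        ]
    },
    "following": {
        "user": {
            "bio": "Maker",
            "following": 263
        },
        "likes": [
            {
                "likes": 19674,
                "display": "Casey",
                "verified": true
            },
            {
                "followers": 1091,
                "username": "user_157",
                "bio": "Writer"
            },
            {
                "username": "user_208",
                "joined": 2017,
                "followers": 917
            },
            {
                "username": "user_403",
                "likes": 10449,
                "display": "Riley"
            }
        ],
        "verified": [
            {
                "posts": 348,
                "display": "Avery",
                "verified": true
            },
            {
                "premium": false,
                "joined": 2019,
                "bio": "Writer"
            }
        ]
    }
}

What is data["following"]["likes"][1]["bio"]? "Writer"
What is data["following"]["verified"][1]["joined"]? 2019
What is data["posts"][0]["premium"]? True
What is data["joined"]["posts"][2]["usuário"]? 30593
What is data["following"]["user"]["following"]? 263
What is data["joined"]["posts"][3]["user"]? 49608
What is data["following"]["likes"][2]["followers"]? 917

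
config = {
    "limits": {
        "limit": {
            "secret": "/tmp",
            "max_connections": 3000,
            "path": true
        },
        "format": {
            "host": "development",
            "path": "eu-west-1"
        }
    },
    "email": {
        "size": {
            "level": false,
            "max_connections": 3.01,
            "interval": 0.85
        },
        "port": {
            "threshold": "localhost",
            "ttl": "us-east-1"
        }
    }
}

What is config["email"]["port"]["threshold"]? "localhost"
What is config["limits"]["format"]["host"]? "development"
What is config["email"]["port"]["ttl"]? "us-east-1"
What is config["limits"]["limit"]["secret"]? "/tmp"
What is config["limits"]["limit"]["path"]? True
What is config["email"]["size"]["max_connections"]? 3.01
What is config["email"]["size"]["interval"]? 0.85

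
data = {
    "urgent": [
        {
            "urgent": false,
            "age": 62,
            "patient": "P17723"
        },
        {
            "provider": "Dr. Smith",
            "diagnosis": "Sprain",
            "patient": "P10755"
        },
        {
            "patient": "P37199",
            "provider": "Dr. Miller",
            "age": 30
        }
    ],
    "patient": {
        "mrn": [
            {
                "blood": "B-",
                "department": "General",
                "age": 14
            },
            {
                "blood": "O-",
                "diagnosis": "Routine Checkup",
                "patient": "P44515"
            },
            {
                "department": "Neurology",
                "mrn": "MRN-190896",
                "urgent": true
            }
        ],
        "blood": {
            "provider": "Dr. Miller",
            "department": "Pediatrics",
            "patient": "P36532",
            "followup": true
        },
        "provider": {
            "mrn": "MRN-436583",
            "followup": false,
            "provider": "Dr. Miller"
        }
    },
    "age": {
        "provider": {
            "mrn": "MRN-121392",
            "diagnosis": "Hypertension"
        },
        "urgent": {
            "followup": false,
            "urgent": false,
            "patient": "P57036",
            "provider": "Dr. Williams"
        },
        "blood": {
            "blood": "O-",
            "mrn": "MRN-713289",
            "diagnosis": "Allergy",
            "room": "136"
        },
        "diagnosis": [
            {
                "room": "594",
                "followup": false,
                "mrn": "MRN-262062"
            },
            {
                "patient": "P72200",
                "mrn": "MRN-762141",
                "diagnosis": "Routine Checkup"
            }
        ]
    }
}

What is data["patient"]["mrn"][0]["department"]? "General"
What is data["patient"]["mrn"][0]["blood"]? "B-"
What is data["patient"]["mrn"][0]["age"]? 14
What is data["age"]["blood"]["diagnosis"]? "Allergy"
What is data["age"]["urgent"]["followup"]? False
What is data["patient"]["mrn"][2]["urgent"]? True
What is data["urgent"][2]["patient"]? "P37199"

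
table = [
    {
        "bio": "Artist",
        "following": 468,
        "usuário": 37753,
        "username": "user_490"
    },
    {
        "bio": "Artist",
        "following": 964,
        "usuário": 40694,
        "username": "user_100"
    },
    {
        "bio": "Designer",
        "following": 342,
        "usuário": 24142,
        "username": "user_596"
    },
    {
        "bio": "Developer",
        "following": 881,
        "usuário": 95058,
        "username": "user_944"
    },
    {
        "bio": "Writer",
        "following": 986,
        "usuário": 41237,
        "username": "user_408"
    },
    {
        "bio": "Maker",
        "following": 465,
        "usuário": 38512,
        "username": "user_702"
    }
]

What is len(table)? 6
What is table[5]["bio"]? "Maker"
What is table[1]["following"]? 964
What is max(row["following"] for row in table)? 986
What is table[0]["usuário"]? 37753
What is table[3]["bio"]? "Developer"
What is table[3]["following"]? 881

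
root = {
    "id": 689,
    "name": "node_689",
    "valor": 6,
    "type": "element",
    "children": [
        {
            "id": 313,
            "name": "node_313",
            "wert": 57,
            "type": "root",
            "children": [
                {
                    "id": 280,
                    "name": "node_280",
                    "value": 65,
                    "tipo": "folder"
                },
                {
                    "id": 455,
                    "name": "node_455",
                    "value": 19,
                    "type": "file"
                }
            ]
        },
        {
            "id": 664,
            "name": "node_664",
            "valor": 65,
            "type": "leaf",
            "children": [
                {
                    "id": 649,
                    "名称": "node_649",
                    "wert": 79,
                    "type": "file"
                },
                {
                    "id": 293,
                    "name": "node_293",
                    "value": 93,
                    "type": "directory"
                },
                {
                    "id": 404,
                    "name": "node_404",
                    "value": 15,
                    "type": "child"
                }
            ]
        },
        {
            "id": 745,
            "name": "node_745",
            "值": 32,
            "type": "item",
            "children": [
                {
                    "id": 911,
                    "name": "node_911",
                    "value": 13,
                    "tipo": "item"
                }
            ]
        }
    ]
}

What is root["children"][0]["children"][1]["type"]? "file"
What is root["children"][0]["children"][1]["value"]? 19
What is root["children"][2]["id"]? 745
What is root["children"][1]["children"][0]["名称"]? "node_649"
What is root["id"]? 689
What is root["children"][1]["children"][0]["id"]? 649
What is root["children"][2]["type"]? "item"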